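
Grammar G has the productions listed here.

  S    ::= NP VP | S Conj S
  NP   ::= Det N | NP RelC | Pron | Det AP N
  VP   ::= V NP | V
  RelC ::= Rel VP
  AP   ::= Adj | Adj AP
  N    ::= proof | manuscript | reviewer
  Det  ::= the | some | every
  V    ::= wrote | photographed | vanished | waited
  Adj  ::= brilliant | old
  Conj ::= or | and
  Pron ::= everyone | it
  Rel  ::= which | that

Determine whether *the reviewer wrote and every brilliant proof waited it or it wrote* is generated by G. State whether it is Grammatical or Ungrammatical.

S
  S
    NP
      Det: the
      N: reviewer
    VP
      V: wrote
  Conj: and
  S
    S
      NP
        Det: every
        AP
          Adj: brilliant
        N: proof
      VP
        V: waited
        NP
          Pron: it
    Conj: or
    S
      NP
        Pron: it
      VP
        V: wrote
The bracketing above is licensed at every node by one of the given productions, with S at the root.

Grammatical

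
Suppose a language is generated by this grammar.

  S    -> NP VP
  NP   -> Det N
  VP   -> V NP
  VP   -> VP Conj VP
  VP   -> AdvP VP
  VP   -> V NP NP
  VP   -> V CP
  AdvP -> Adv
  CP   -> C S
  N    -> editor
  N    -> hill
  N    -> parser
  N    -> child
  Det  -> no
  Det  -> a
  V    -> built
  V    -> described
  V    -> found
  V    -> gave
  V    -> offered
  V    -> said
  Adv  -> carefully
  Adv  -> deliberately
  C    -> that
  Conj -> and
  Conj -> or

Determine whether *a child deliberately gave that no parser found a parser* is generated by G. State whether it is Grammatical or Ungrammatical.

[S [NP [Det a] [N child]] [VP [AdvP [Adv deliberately]] [VP [V gave] [CP [C that] [S [NP [Det no] [N parser]] [VP [V found] [NP [Det a] [N parser]]]]]]]]
Each bracket corresponds to one application of a listed rule, so the string is derivable from S.

Grammatical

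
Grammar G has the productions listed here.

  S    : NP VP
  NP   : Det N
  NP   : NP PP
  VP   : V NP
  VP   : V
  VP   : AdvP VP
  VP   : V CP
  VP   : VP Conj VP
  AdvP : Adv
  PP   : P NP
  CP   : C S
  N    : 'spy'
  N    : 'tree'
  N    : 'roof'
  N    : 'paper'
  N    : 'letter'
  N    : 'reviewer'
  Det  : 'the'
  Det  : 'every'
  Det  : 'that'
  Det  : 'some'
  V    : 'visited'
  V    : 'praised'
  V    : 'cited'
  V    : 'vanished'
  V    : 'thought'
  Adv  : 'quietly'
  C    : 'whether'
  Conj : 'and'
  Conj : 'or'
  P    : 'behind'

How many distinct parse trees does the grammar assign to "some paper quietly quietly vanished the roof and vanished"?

Two of the 3 distinct bracketings:
[S [NP [Det some] [N paper]] [VP [AdvP [Adv quietly]] [VP [AdvP [Adv quietly]] [VP [VP [V vanished] [NP [Det the] [N roof]]] [Conj and] [VP [V vanished]]]]]]
[S [NP [Det some] [N paper]] [VP [AdvP [Adv quietly]] [VP [VP [AdvP [Adv quietly]] [VP [V vanished] [NP [Det the] [N roof]]]] [Conj and] [VP [V vanished]]]]]
The trees differ in how a recursive rule is bracketed over the same span.

3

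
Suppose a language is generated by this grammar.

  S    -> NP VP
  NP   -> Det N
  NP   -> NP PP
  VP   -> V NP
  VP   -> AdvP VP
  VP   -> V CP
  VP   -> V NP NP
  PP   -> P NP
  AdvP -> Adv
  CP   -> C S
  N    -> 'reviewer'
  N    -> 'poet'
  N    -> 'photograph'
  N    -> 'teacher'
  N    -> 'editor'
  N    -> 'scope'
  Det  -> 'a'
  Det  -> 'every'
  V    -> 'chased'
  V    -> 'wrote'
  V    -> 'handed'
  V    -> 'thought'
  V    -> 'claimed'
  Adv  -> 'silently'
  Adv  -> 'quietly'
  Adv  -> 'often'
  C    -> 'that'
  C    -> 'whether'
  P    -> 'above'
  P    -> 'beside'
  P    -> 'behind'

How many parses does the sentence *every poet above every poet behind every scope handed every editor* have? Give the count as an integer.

2

The two bracketings:
[S [NP [NP [Det every] [N poet]] [PP [P above] [NP [NP [Det every] [N poet]] [PP [P behind] [NP [Det every] [N scope]]]]]] [VP [V handed] [NP [Det every] [N editor]]]]
[S [NP [NP [NP [Det every] [N poet]] [PP [P above] [NP [Det every] [N poet]]]] [PP [P behind] [NP [Det every] [N scope]]]] [VP [V handed] [NP [Det every] [N editor]]]]
The trees differ in how a recursive rule is bracketed over the same span.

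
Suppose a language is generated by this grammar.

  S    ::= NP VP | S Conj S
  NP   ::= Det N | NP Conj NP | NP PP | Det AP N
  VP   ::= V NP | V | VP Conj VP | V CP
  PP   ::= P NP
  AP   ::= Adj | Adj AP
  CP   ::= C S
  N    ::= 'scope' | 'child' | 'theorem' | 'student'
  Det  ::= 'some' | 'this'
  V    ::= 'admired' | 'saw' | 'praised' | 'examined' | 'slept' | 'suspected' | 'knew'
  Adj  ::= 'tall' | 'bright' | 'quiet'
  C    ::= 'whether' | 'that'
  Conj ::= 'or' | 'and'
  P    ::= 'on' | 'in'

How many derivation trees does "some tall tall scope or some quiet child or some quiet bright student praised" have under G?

The two bracketings:
[S [NP [NP [Det some] [AP [Adj tall] [AP [Adj tall]]] [N scope]] [Conj or] [NP [NP [Det some] [AP [Adj quiet]] [N child]] [Conj or] [NP [Det some] [AP [Adj quiet] [AP [Adj bright]]] [N student]]]] [VP [V praised]]]
[S [NP [NP [NP [Det some] [AP [Adj tall] [AP [Adj tall]]] [N scope]] [Conj or] [NP [Det some] [AP [Adj quiet]] [N child]]] [Conj or] [NP [Det some] [AP [Adj quiet] [AP [Adj bright]]] [N student]]] [VP [V praised]]]
The trees differ in how a recursive rule is bracketed over the same span.

2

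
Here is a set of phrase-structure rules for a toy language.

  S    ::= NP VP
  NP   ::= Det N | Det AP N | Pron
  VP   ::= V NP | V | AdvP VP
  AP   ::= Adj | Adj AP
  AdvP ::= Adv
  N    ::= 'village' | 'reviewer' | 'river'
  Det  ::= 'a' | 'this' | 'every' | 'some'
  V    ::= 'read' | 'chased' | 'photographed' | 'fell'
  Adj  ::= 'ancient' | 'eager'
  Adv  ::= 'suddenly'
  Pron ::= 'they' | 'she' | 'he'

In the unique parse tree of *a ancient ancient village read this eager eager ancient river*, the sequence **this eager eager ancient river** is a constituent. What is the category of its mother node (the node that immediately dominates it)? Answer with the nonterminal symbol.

VP

[S [NP [Det a] [AP [Adj ancient] [AP [Adj ancient]]] [N village]] [VP [V read] [NP [Det this] [AP [Adj eager] [AP [Adj eager] [AP [Adj ancient]]]] [N river]]]]
The span 'this eager eager ancient river' is the NP node built by NP → Det AP N.
Its mother is the VP built by VP → V NP.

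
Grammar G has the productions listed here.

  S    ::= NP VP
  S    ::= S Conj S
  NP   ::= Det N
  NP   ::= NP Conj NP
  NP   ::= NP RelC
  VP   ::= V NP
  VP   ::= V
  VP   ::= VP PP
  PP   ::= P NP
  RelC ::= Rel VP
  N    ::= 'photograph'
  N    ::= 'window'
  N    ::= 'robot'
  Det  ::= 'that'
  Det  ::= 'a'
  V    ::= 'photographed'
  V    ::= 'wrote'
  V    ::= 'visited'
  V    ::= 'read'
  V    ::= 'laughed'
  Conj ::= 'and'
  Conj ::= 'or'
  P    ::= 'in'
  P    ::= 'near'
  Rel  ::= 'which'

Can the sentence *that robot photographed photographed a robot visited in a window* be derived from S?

For S → NP VP, the only prefix that parses as NP is 'that robot', but the remainder 'photographed photographed a robot visited in a window' is not a VP under these rules. The alternative S rule S → S Conj S likewise has no satisfying split.

Ungrammatical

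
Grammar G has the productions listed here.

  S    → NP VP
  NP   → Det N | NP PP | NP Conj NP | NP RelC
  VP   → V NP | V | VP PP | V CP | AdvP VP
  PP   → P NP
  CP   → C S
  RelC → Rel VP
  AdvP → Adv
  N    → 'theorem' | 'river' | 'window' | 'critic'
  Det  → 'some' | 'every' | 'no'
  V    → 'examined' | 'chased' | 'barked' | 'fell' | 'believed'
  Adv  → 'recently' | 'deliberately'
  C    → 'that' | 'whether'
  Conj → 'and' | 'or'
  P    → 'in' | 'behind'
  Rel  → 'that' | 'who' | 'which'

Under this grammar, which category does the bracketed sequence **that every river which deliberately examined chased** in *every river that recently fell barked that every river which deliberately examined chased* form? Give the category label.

CP

S
  NP
    NP
      Det: every
      N: river
    RelC
      Rel: that
      VP
        AdvP
          Adv: recently
        VP
          V: fell
  VP
    V: barked
    CP
      C: that
      S
        NP
          NP
            Det: every
            N: river
          RelC
            Rel: which
            VP
              AdvP
                Adv: deliberately
              VP
                V: examined
        VP
          V: chased
The span 'that every river which deliberately examined chased' is the CP node built by CP → C S.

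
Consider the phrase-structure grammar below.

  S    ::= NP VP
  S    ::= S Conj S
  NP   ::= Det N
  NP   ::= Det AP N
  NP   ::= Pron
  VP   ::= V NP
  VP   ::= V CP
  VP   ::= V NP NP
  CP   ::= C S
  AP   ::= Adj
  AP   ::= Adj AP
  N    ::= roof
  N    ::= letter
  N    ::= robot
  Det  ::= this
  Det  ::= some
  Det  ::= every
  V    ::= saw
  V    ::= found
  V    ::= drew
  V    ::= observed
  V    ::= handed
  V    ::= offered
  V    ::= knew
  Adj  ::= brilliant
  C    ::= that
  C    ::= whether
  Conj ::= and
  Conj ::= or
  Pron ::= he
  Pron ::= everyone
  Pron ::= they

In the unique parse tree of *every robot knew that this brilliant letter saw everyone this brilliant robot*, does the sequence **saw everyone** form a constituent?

No

[S [NP [Det every] [N robot]] [VP [V knew] [CP [C that] [S [NP [Det this] [AP [Adj brilliant]] [N letter]] [VP [V saw] [NP [Pron everyone]] [NP [Det this] [AP [Adj brilliant]] [N robot]]]]]]]
The smallest constituent containing 'saw everyone' is the VP spanning 'saw everyone this brilliant robot'; no single node in the tree dominates exactly the given words.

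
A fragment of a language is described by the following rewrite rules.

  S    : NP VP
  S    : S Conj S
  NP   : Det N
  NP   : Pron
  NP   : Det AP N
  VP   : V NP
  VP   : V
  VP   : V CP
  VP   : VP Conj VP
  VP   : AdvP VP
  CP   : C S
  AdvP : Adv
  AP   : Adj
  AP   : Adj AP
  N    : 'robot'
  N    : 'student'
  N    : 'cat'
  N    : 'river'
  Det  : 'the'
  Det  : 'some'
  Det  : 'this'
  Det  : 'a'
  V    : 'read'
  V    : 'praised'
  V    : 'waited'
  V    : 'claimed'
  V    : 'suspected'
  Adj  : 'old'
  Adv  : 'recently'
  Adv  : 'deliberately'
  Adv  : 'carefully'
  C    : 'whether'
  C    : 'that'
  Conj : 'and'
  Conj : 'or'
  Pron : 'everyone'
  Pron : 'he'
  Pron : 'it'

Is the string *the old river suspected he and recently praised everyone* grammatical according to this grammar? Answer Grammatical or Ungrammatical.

Grammatical

S
  NP
    Det: the
    AP
      Adj: old
    N: river
  VP
    VP
      V: suspected
      NP
        Pron: he
    Conj: and
    VP
      AdvP
        Adv: recently
      VP
        V: praised
        NP
          Pron: everyone
Each bracket corresponds to one application of a listed rule, so the string is derivable from S.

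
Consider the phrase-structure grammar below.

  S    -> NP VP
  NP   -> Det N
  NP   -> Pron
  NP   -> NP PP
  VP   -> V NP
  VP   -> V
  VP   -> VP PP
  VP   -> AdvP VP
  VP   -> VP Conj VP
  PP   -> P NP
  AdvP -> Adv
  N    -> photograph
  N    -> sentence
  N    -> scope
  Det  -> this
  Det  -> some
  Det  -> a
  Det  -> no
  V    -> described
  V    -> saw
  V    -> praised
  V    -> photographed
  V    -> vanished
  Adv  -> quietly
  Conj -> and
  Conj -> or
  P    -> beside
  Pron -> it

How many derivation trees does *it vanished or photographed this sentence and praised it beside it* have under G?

Two of the 7 distinct bracketings:
[S [NP [Pron it]] [VP [VP [VP [V vanished]] [Conj or] [VP [VP [V photographed] [NP [Det this] [N sentence]]] [Conj and] [VP [V praised] [NP [Pron it]]]]] [PP [P beside] [NP [Pron it]]]]]
[S [NP [Pron it]] [VP [VP [VP [VP [V vanished]] [Conj or] [VP [V photographed] [NP [Det this] [N sentence]]]] [Conj and] [VP [V praised] [NP [Pron it]]]] [PP [P beside] [NP [Pron it]]]]]
The trees differ in how a recursive rule is bracketed over the same span.

7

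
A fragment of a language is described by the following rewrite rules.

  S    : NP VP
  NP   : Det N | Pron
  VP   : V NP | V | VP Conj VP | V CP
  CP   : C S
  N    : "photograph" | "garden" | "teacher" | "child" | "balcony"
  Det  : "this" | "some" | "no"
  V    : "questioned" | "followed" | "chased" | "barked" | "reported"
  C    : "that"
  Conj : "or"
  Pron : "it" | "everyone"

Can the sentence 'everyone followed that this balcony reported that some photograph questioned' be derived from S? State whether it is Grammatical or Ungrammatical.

Grammatical

[S [NP [Pron everyone]] [VP [V followed] [CP [C that] [S [NP [Det this] [N balcony]] [VP [V reported] [CP [C that] [S [NP [Det some] [N photograph]] [VP [V questioned]]]]]]]]]
Each bracket corresponds to one application of a listed rule, so the string is derivable from S.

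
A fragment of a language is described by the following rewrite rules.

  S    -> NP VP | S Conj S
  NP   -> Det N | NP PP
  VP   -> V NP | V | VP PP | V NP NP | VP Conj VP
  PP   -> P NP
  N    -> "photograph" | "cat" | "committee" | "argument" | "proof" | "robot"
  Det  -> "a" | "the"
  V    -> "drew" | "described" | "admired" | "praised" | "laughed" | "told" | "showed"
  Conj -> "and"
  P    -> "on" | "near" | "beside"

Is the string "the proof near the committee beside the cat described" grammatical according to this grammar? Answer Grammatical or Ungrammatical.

Grammatical

[S [NP [NP [Det the] [N proof]] [PP [P near] [NP [NP [Det the] [N committee]] [PP [P beside] [NP [Det the] [N cat]]]]]] [VP [V described]]]
The bracketing above is licensed at every node by one of the given productions, with S at the root.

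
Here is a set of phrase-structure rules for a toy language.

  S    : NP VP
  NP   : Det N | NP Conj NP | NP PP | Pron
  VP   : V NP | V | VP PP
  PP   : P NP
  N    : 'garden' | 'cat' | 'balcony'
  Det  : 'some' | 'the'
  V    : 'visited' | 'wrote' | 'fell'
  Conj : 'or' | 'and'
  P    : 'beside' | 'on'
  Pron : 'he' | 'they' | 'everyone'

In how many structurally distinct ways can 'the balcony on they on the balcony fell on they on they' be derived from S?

4

Two of the 4 distinct bracketings:
[S [NP [NP [Det the] [N balcony]] [PP [P on] [NP [NP [Pron they]] [PP [P on] [NP [Det the] [N balcony]]]]]] [VP [VP [V fell]] [PP [P on] [NP [NP [Pron they]] [PP [P on] [NP [Pron they]]]]]]]
[S [NP [NP [Det the] [N balcony]] [PP [P on] [NP [NP [Pron they]] [PP [P on] [NP [Det the] [N balcony]]]]]] [VP [VP [VP [V fell]] [PP [P on] [NP [Pron they]]]] [PP [P on] [NP [Pron they]]]]]
The trees differ in how a recursive rule is bracketed over the same span.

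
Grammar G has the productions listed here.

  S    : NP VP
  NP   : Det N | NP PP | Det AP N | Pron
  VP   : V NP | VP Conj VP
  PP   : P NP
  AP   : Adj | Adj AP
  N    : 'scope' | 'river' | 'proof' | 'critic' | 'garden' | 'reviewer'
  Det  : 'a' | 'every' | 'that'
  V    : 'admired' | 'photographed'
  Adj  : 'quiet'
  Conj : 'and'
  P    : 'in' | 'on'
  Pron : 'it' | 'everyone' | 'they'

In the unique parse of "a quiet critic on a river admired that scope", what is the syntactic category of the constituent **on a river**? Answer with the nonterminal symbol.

PP

S
  NP
    NP
      Det: a
      AP
        Adj: quiet
      N: critic
    PP
      P: on
      NP
        Det: a
        N: river
  VP
    V: admired
    NP
      Det: that
      N: scope
The span 'on a river' is the PP node built by PP → P NP.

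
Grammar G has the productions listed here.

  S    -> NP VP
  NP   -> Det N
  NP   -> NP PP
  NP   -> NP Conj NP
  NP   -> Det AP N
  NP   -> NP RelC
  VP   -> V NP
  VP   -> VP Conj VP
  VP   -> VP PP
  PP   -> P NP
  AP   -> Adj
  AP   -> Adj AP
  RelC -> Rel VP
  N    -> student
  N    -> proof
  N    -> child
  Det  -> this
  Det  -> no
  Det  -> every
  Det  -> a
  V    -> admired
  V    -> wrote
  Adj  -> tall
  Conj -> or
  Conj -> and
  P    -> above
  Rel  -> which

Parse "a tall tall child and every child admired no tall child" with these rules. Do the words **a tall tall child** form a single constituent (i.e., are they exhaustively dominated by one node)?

Yes

[S [NP [NP [Det a] [AP [Adj tall] [AP [Adj tall]]] [N child]] [Conj and] [NP [Det every] [N child]]] [VP [V admired] [NP [Det no] [AP [Adj tall]] [N child]]]]
The words 'a tall tall child' are exhaustively dominated by a single NP node (built by NP → Det AP N), so they form a constituent.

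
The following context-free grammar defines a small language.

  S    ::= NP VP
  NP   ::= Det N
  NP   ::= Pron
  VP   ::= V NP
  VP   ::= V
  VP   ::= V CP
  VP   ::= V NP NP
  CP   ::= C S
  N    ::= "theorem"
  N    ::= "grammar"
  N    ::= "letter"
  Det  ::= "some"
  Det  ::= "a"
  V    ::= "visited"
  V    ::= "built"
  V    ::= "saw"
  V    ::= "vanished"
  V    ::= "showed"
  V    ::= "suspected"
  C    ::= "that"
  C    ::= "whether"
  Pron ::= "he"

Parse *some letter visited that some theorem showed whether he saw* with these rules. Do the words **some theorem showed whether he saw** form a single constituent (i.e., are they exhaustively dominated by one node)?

Yes

[S [NP [Det some] [N letter]] [VP [V visited] [CP [C that] [S [NP [Det some] [N theorem]] [VP [V showed] [CP [C whether] [S [NP [Pron he]] [VP [V saw]]]]]]]]]
The words 'some theorem showed whether he saw' are exhaustively dominated by a single S node (built by S → NP VP), so they form a constituent.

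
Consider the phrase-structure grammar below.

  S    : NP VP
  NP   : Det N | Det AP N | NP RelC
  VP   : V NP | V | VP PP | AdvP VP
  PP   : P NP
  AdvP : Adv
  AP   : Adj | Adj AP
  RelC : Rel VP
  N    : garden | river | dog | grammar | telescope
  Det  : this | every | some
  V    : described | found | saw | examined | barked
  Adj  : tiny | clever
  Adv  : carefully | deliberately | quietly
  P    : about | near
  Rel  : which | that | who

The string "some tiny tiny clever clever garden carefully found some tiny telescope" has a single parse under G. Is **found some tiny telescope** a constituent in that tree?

[S [NP [Det some] [AP [Adj tiny] [AP [Adj tiny] [AP [Adj clever] [AP [Adj clever]]]]] [N garden]] [VP [AdvP [Adv carefully]] [VP [V found] [NP [Det some] [AP [Adj tiny]] [N telescope]]]]]
The words 'found some tiny telescope' are exhaustively dominated by a single VP node (built by VP → V NP), so they form a constituent.

Yes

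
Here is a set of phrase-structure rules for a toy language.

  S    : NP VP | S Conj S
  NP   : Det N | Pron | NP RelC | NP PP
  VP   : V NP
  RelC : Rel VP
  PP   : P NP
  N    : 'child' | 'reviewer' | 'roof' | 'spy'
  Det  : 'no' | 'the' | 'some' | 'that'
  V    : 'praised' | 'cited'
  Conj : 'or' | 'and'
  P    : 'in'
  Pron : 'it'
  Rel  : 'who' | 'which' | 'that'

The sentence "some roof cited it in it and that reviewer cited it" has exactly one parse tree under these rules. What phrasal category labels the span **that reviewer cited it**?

S
  S
    NP
      Det: some
      N: roof
    VP
      V: cited
      NP
        NP
          Pron: it
        PP
          P: in
          NP
            Pron: it
  Conj: and
  S
    NP
      Det: that
      N: reviewer
    VP
      V: cited
      NP
        Pron: it
The span 'that reviewer cited it' is the S node built by S → NP VP.

S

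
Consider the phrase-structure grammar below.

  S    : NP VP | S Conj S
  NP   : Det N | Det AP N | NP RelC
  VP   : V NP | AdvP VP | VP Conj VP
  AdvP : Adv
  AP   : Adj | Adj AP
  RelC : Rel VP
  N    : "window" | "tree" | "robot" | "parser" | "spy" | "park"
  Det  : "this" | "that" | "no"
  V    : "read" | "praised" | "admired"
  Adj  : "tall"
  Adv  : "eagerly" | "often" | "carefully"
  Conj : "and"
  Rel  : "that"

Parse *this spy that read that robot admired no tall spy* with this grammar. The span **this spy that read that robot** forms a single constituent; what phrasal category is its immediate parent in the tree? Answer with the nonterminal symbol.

S

[S [NP [NP [Det this] [N spy]] [RelC [Rel that] [VP [V read] [NP [Det that] [N robot]]]]] [VP [V admired] [NP [Det no] [AP [Adj tall]] [N spy]]]]
The span 'this spy that read that robot' is the NP node built by NP → NP RelC.
Its mother is the S built by S → NP VP.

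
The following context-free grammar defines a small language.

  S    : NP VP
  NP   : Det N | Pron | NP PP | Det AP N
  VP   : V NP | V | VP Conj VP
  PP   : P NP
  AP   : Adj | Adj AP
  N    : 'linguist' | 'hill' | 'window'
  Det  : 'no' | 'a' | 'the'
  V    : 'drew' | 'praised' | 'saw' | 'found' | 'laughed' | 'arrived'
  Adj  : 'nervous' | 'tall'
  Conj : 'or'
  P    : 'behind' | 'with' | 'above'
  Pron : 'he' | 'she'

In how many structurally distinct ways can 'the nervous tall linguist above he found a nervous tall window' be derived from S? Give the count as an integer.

[S [NP [NP [Det the] [AP [Adj nervous] [AP [Adj tall]]] [N linguist]] [PP [P above] [NP [Pron he]]]] [VP [V found] [NP [Det a] [AP [Adj nervous] [AP [Adj tall]]] [N window]]]]
No rule offers an alternative attachment or grouping for any span, so this is the only derivation.

1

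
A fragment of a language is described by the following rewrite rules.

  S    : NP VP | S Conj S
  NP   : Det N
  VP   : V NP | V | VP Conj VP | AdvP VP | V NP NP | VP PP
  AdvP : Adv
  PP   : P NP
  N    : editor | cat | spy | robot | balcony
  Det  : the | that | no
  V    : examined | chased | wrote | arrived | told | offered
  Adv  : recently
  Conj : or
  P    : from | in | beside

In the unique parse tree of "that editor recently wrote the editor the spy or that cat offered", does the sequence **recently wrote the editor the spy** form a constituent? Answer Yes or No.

[S [S [NP [Det that] [N editor]] [VP [AdvP [Adv recently]] [VP [V wrote] [NP [Det the] [N editor]] [NP [Det the] [N spy]]]]] [Conj or] [S [NP [Det that] [N cat]] [VP [V offered]]]]
The words 'recently wrote the editor the spy' are exhaustively dominated by a single VP node (built by VP → AdvP VP), so they form a constituent.

Yes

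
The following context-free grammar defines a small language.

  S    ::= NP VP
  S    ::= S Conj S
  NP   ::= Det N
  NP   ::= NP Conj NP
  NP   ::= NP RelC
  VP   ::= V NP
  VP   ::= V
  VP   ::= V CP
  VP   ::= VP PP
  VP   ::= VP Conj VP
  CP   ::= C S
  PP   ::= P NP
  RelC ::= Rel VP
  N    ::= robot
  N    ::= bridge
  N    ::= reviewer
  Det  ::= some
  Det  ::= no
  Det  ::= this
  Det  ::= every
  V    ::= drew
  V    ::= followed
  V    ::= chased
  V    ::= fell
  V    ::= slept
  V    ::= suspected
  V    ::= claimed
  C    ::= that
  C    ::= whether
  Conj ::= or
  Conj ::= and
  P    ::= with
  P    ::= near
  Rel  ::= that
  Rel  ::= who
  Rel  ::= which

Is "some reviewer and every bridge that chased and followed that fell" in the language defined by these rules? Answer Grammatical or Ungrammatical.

Ungrammatical

For S → NP VP, every NP-prefix leaves a non-VP remainder: after 'some reviewer' the remainder is not a VP; after 'some reviewer and every bridge' the remainder is not a VP; after 'some reviewer and every bridge that chased' the remainder is not a VP (and 1 more). The alternative S rule S → S Conj S likewise has no satisfying split.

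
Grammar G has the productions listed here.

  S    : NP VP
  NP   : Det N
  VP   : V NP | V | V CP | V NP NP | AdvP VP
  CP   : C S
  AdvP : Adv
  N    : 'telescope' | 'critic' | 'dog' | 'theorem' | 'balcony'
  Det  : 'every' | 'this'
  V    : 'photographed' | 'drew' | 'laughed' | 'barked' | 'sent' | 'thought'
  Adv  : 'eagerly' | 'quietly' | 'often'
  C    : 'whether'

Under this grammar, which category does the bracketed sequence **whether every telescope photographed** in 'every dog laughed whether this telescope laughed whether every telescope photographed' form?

CP

S
  NP
    Det: every
    N: dog
  VP
    V: laughed
    CP
      C: whether
      S
        NP
          Det: this
          N: telescope
        VP
          V: laughed
          CP
            C: whether
            S
              NP
                Det: every
                N: telescope
              VP
                V: photographed
The span 'whether every telescope photographed' is the CP node built by CP → C S.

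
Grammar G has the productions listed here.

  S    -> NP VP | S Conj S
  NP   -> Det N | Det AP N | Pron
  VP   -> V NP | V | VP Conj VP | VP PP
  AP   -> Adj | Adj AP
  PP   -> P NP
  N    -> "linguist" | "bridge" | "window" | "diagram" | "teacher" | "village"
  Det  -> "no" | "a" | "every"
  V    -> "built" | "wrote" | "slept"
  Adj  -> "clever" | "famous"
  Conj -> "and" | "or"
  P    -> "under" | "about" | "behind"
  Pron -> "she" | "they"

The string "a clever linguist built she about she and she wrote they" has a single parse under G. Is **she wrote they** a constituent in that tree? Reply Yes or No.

Yes

[S [S [NP [Det a] [AP [Adj clever]] [N linguist]] [VP [VP [V built] [NP [Pron she]]] [PP [P about] [NP [Pron she]]]]] [Conj and] [S [NP [Pron she]] [VP [V wrote] [NP [Pron they]]]]]
The words 'she wrote they' are exhaustively dominated by a single S node (built by S → NP VP), so they form a constituent.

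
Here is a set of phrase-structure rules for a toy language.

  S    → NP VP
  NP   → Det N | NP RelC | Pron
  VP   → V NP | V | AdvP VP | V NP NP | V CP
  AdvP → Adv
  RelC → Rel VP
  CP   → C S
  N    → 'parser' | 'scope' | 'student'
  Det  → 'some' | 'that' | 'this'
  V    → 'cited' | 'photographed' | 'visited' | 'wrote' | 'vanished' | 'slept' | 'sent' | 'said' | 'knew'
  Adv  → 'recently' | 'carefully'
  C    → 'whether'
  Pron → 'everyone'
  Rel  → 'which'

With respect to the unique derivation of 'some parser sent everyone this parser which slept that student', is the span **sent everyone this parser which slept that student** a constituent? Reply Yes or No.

[S [NP [Det some] [N parser]] [VP [V sent] [NP [Pron everyone]] [NP [NP [Det this] [N parser]] [RelC [Rel which] [VP [V slept] [NP [Det that] [N student]]]]]]]
The words 'sent everyone this parser which slept that student' are exhaustively dominated by a single VP node (built by VP → V NP NP), so they form a constituent.

Yes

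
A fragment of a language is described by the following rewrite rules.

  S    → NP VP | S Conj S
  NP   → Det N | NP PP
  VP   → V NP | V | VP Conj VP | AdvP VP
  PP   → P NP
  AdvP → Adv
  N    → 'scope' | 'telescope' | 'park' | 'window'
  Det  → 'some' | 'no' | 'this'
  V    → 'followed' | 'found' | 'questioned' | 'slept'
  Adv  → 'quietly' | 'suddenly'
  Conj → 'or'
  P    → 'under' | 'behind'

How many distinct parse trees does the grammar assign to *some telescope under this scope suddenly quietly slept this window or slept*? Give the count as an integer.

Two of the 3 distinct bracketings:
[S [NP [NP [Det some] [N telescope]] [PP [P under] [NP [Det this] [N scope]]]] [VP [VP [AdvP [Adv suddenly]] [VP [AdvP [Adv quietly]] [VP [V slept] [NP [Det this] [N window]]]]] [Conj or] [VP [V slept]]]]
[S [NP [NP [Det some] [N telescope]] [PP [P under] [NP [Det this] [N scope]]]] [VP [AdvP [Adv suddenly]] [VP [VP [AdvP [Adv quietly]] [VP [V slept] [NP [Det this] [N window]]]] [Conj or] [VP [V slept]]]]]
The trees differ in how a recursive rule is bracketed over the same span.

3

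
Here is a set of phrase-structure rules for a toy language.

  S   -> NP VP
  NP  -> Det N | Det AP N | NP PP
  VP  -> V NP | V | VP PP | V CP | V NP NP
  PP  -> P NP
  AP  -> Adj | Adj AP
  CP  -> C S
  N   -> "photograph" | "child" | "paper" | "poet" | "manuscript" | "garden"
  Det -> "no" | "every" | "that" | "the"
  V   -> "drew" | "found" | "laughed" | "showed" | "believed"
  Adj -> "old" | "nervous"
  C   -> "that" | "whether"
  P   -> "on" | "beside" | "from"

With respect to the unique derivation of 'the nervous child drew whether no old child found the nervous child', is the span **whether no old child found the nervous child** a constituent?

[S [NP [Det the] [AP [Adj nervous]] [N child]] [VP [V drew] [CP [C whether] [S [NP [Det no] [AP [Adj old]] [N child]] [VP [V found] [NP [Det the] [AP [Adj nervous]] [N child]]]]]]]
The words 'whether no old child found the nervous child' are exhaustively dominated by a single CP node (built by CP → C S), so they form a constituent.

Yes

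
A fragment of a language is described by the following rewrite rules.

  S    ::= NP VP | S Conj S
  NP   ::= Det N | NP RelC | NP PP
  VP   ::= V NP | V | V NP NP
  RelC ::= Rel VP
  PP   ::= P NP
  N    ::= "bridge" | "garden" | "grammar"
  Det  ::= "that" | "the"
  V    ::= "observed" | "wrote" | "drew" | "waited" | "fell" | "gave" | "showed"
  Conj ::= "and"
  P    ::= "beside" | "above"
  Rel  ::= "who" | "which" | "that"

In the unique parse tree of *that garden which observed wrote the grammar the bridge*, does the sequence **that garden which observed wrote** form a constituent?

No

[S [NP [NP [Det that] [N garden]] [RelC [Rel which] [VP [V observed]]]] [VP [V wrote] [NP [Det the] [N grammar]] [NP [Det the] [N bridge]]]]
The smallest constituent containing 'that garden which observed wrote' is the S spanning 'that garden which observed wrote the grammar the bridge'; no single node in the tree dominates exactly the given words.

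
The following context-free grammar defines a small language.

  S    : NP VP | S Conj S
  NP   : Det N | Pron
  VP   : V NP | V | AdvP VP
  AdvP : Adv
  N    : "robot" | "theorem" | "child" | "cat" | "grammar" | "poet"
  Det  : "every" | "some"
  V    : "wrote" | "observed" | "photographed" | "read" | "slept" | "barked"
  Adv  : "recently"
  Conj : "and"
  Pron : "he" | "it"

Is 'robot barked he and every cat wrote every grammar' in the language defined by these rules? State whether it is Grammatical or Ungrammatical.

For S → NP VP, no prefix of the string parses as an NP. The alternative S rule S → S Conj S likewise has no satisfying split.

Ungrammatical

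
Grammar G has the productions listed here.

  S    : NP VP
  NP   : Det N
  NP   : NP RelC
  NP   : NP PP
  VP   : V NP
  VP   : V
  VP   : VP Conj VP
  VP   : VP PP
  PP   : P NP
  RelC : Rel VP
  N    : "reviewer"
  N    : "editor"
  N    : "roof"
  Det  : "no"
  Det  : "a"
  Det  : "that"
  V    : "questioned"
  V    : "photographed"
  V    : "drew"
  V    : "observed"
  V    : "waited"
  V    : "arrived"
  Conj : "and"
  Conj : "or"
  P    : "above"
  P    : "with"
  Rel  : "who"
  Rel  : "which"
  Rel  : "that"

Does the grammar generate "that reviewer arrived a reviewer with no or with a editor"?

A Det word can never sit immediately before a Conj word in any string this grammar generates, so the substring 'no or' rules out a derivation.

Ungrammatical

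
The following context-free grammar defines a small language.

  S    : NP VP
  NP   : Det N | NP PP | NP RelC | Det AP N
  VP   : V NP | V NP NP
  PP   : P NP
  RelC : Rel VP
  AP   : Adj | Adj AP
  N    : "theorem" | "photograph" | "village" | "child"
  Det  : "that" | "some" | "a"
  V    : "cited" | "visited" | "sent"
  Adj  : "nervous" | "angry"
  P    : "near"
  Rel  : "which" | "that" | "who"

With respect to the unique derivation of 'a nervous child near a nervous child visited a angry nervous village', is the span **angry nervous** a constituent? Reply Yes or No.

[S [NP [NP [Det a] [AP [Adj nervous]] [N child]] [PP [P near] [NP [Det a] [AP [Adj nervous]] [N child]]]] [VP [V visited] [NP [Det a] [AP [Adj angry] [AP [Adj nervous]]] [N village]]]]
The words 'angry nervous' are exhaustively dominated by a single AP node (built by AP → Adj AP), so they form a constituent.

Yes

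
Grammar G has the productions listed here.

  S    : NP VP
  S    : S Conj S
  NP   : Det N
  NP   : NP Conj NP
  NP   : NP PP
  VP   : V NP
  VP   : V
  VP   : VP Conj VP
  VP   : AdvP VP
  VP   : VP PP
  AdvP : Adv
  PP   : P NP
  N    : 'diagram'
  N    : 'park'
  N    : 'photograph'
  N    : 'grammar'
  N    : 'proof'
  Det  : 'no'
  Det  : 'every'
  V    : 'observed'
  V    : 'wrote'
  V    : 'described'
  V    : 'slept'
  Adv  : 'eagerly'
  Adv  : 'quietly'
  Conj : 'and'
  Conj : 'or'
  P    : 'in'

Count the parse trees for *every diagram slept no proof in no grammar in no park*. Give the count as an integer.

5

Two of the 5 distinct bracketings:
[S [NP [Det every] [N diagram]] [VP [V slept] [NP [NP [Det no] [N proof]] [PP [P in] [NP [NP [Det no] [N grammar]] [PP [P in] [NP [Det no] [N park]]]]]]]]
[S [NP [Det every] [N diagram]] [VP [V slept] [NP [NP [NP [Det no] [N proof]] [PP [P in] [NP [Det no] [N grammar]]]] [PP [P in] [NP [Det no] [N park]]]]]]
The trees differ in how a recursive rule is bracketed over the same span.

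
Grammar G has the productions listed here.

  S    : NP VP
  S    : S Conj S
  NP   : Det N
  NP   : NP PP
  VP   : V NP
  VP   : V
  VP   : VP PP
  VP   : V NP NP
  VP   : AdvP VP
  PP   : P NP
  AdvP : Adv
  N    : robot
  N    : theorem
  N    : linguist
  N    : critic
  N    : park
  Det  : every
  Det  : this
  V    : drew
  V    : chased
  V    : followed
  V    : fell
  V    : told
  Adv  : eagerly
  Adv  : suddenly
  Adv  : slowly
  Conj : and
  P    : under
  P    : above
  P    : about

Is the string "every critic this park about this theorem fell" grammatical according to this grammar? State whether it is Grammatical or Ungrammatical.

For S → NP VP, the only prefix that parses as NP is 'every critic', but the remainder 'this park about this theorem fell' is not a VP under these rules. The alternative S rule S → S Conj S likewise has no satisfying split.

Ungrammatical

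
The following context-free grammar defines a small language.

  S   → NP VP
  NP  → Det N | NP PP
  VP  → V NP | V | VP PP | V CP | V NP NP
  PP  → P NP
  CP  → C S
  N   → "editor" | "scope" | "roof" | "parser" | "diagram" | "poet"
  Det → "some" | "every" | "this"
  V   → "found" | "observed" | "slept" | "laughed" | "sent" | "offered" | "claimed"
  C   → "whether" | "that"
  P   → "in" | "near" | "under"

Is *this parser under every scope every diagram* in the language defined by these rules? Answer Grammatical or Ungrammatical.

For S → NP VP, every NP-prefix leaves a non-VP remainder: after 'this parser' the remainder is not a VP; after 'this parser under every scope' the remainder is not a VP.

Ungrammatical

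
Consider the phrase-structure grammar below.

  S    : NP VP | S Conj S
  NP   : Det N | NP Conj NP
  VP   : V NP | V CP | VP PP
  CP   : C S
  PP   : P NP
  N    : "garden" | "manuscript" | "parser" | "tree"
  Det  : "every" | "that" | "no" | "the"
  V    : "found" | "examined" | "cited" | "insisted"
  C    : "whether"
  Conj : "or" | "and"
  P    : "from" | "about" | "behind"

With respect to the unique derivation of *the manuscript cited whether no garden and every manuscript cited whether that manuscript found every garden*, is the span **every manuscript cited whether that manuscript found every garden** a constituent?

[S [NP [Det the] [N manuscript]] [VP [V cited] [CP [C whether] [S [NP [NP [Det no] [N garden]] [Conj and] [NP [Det every] [N manuscript]]] [VP [V cited] [CP [C whether] [S [NP [Det that] [N manuscript]] [VP [V found] [NP [Det every] [N garden]]]]]]]]]]
The smallest constituent containing 'every manuscript cited whether that manuscript found every garden' is the S spanning 'no garden and every manuscript cited whether that manuscript found every garden'; no single node in the tree dominates exactly the given words.

No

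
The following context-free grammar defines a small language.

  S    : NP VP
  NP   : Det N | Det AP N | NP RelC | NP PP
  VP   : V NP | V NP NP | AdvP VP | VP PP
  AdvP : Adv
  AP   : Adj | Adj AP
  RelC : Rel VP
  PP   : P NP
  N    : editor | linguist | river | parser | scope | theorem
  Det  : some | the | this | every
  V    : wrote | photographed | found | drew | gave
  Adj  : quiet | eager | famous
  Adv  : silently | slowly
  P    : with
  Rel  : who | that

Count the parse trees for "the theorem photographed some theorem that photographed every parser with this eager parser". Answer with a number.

Two of the 4 distinct bracketings:
[S [NP [Det the] [N theorem]] [VP [V photographed] [NP [NP [Det some] [N theorem]] [RelC [Rel that] [VP [V photographed] [NP [NP [Det every] [N parser]] [PP [P with] [NP [Det this] [AP [Adj eager]] [N parser]]]]]]]]]
[S [NP [Det the] [N theorem]] [VP [V photographed] [NP [NP [Det some] [N theorem]] [RelC [Rel that] [VP [VP [V photographed] [NP [Det every] [N parser]]] [PP [P with] [NP [Det this] [AP [Adj eager]] [N parser]]]]]]]]
The difference turns on whether NP → NP PP is used at the relevant span, versus an alternative expansion of NP.

4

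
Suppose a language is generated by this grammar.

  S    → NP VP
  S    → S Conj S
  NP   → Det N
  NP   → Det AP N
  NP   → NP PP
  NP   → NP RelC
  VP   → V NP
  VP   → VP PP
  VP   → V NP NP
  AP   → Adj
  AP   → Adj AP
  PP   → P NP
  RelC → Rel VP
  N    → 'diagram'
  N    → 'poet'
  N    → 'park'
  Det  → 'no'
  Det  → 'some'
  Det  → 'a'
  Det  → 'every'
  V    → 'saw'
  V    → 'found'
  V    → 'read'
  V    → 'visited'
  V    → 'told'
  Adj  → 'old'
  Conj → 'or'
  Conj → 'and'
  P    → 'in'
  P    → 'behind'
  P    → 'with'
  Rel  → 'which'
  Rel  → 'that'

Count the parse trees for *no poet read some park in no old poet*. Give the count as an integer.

2

The two bracketings:
[S [NP [Det no] [N poet]] [VP [V read] [NP [NP [Det some] [N park]] [PP [P in] [NP [Det no] [AP [Adj old]] [N poet]]]]]]
[S [NP [Det no] [N poet]] [VP [VP [V read] [NP [Det some] [N park]]] [PP [P in] [NP [Det no] [AP [Adj old]] [N poet]]]]]
The difference turns on whether NP → NP PP is used at the relevant span, versus an alternative expansion of NP.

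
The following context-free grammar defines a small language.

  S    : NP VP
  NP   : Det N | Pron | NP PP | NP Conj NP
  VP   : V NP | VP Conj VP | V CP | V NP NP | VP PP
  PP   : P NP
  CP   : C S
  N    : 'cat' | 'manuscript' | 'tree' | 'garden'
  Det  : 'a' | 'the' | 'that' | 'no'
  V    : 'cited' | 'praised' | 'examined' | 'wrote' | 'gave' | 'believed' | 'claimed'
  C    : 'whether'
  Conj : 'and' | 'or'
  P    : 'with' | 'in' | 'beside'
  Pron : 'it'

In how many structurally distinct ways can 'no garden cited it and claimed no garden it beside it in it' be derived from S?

Two of the 9 distinct bracketings:
[S [NP [Det no] [N garden]] [VP [VP [V cited] [NP [Pron it]]] [Conj and] [VP [V claimed] [NP [Det no] [N garden]] [NP [NP [Pron it]] [PP [P beside] [NP [NP [Pron it]] [PP [P in] [NP [Pron it]]]]]]]]]
[S [NP [Det no] [N garden]] [VP [VP [V cited] [NP [Pron it]]] [Conj and] [VP [V claimed] [NP [Det no] [N garden]] [NP [NP [NP [Pron it]] [PP [P beside] [NP [Pron it]]]] [PP [P in] [NP [Pron it]]]]]]]
The trees differ in how a recursive rule is bracketed over the same span.

9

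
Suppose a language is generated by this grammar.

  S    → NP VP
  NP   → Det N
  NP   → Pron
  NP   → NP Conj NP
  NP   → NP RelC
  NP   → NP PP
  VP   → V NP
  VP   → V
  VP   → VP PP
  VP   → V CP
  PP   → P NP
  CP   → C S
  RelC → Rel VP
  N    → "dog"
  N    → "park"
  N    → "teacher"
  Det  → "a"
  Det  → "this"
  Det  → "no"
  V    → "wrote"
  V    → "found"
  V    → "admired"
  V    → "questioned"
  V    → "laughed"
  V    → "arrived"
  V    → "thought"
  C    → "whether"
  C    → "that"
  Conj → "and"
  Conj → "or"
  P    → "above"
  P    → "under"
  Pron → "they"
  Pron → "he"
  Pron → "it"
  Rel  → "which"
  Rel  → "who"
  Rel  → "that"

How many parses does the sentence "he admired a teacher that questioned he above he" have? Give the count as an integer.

4

Two of the 4 distinct bracketings:
[S [NP [Pron he]] [VP [V admired] [NP [NP [Det a] [N teacher]] [RelC [Rel that] [VP [V questioned] [NP [NP [Pron he]] [PP [P above] [NP [Pron he]]]]]]]]]
[S [NP [Pron he]] [VP [V admired] [NP [NP [Det a] [N teacher]] [RelC [Rel that] [VP [VP [V questioned] [NP [Pron he]]] [PP [P above] [NP [Pron he]]]]]]]]
The difference turns on whether NP → NP PP is used at the relevant span, versus an alternative expansion of NP.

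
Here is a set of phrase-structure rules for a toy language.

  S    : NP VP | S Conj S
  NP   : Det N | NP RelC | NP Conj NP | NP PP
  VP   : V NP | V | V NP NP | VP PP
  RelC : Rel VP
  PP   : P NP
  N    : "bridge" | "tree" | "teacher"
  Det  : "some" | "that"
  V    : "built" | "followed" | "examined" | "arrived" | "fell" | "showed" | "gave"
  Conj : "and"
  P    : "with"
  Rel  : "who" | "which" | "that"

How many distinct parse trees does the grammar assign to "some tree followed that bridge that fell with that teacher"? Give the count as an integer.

Two of the 3 distinct bracketings:
[S [NP [Det some] [N tree]] [VP [V followed] [NP [NP [Det that] [N bridge]] [RelC [Rel that] [VP [VP [V fell]] [PP [P with] [NP [Det that] [N teacher]]]]]]]]
[S [NP [Det some] [N tree]] [VP [V followed] [NP [NP [NP [Det that] [N bridge]] [RelC [Rel that] [VP [V fell]]]] [PP [P with] [NP [Det that] [N teacher]]]]]]
The difference turns on whether NP → NP PP is used at the relevant span, versus an alternative expansion of NP.

3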